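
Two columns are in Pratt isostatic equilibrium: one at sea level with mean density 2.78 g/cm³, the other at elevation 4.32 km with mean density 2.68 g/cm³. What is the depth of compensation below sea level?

116 km

ρ_ref D = ρ (D + h) → D (ρ_ref − ρ) = ρ h.
D = ρ h/(ρ_ref − ρ) = 2.68 × 4.32 km/(2.78 − 2.68) = 116 km.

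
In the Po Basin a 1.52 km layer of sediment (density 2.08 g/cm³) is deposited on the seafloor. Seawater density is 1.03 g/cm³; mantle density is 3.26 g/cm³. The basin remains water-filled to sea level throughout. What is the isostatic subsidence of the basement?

Submarine loading: the sediment displaces seawater, and the subsidence is in turn flooded, so s (ρ_m − ρ_w) = t (ρ_sed − ρ_w).
s = 1.52 km × (2.08 − 1.03) / (3.26 − 1.03) = 0.716 km.

0.716 km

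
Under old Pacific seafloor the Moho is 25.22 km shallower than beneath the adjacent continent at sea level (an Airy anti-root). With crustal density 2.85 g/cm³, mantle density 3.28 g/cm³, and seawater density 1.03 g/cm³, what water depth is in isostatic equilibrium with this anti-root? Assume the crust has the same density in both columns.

5.96 km

Replacing a thickness d of crust by seawater at the top must be balanced by replacing crust with mantle at the base: d (ρ_c − ρ_w) = a (ρ_m − ρ_c).
d = a (ρ_m − ρ_c)/(ρ_c − ρ_w) = 25.22 km × 0.43/1.82 = 5.96 km.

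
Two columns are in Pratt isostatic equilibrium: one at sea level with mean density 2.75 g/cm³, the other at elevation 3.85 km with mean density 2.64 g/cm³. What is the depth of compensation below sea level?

ρ_ref D = ρ (D + h) → D (ρ_ref − ρ) = ρ h.
D = ρ h/(ρ_ref − ρ) = 2.64 × 3.85 km/(2.75 − 2.64) = 92.4 km.

92.4 km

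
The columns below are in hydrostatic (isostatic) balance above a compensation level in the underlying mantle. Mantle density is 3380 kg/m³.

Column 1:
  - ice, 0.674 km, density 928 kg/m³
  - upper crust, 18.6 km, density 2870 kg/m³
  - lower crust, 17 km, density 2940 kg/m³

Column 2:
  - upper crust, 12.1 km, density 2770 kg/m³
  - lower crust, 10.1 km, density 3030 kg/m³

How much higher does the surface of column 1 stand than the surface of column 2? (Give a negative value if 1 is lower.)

2.28 km

For any compensation level in the mantle, the mantle terms cancel and isostasy reduces to e = (Σt_1 − Σt_2) − (Σ(ρt)_1 − Σ(ρt)_2) / ρ_m.
Σt_1 = 36.274 km; Σt_2 = 22.2 km; Σ(ρt)_1 = 103987.472; Σ(ρt)_2 = 64120 (in km·kg/m³).
e = (36.274 − 22.2) − (103987.472 − 64120) / 3380 = 2.28 km.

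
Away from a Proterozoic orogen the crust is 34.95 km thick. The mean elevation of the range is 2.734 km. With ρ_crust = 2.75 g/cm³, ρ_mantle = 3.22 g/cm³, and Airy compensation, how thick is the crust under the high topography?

53.7 km

Root depth r = h ρ_c / (ρ_m − ρ_c) = 2.734 km × 2.75 / 0.47 = 16 km.
Total thickness = T + h + r = 34.95 km + 2.734 km + 16 km = 53.7 km.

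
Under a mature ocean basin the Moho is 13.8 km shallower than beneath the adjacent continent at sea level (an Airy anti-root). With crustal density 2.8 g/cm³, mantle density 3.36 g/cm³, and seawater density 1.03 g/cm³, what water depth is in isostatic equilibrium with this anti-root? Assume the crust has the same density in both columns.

4.37 km

Replacing a thickness d of crust by seawater at the top must be balanced by replacing crust with mantle at the base: d (ρ_c − ρ_w) = a (ρ_m − ρ_c).
d = a (ρ_m − ρ_c)/(ρ_c − ρ_w) = 13.8 km × 0.56/1.77 = 4.37 km.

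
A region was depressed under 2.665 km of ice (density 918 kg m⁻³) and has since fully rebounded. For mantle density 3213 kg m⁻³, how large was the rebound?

0.761 km

Removing the load lets mantle flow back in; uplift u satisfies ρ_ice t = ρ_m u.
u = t ρ_ice/ρ_m = 2.665 km × 918/3213 = 0.761 km.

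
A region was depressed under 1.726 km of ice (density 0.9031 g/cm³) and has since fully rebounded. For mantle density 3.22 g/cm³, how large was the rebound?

0.484 km

Removing the load lets mantle flow back in; uplift u satisfies ρ_ice t = ρ_m u.
u = t ρ_ice/ρ_m = 1.726 km × 0.9031/3.22 = 0.484 km.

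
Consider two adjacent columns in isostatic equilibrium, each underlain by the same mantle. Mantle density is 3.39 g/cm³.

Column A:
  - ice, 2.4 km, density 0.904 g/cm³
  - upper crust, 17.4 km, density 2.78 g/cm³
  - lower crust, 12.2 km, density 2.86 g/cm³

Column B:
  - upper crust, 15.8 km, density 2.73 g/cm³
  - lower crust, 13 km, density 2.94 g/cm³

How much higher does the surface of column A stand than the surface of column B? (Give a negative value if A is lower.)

2 km

For any compensation level in the mantle, the mantle terms cancel and isostasy reduces to e = (Σt_A − Σt_B) − (Σ(ρt)_A − Σ(ρt)_B) / ρ_m.
Σt_A = 32 km; Σt_B = 28.8 km; Σ(ρt)_A = 85.4336; Σ(ρt)_B = 81.354 (in km·g/cm³).
e = (32 − 28.8) − (85.4336 − 81.354) / 3.39 = 2 km.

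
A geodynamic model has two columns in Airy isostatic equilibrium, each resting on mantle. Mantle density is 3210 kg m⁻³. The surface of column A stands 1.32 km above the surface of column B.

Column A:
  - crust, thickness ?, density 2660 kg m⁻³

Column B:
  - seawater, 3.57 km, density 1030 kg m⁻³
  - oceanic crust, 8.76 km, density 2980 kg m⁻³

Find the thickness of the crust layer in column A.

Take the compensation level at the base of the deeper column (depth z_c below the surface of column A) and equate Σ ρ_i t_i down to z_c; mantle fills any gap and the z_c terms cancel.
Column A: x×2660 + (z_c − 0 − x)×3210
Column B: 1.32×0 + 3.57×1030 + 8.76×2980 + (z_c − 1.32 − 12.33)×3210
The z_c×3210 term appears on both sides and cancels. Collect the known terms of each column as K = Σ(ρt)_known − 3210 × (depth of known layers): K_A = 0 − 3210×0 = 0; K_B = 29781.9 − 3210×(1.32 + 12.33) = −14034.6.
Balance: K_A − x×(3210 − 2660) = K_B, so x = (K_A − K_B)/(3210 − 2660) = 14034.6/550 = 25.5 km.

25.5 km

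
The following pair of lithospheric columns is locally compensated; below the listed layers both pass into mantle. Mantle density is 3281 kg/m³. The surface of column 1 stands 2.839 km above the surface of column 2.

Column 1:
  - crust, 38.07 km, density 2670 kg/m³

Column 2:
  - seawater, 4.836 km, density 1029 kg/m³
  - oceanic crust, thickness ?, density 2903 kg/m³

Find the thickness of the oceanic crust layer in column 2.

Take the compensation level at the base of the deeper column (depth z_c below the surface of column 1) and equate Σ ρ_i t_i down to z_c; mantle fills any gap and the z_c terms cancel.
Column 1: 38.07×2670 + (z_c − 38.07)×3281
Column 2: 2.839×0 + 4.836×1029 + x×2903 + (z_c − 2.839 − 4.836 − x)×3281
The z_c×3281 term appears on both sides and cancels. Collect the known terms of each column as K = Σ(ρt)_known − 3281 × (depth of known layers): K_1 = 101646.9 − 3281×38.07 = −23260.77; K_2 = 4976.244 − 3281×(2.839 + 4.836) = −20205.431.
Balance: K_1 = K_2 − x×(3281 − 2903), so x = (K_2 − K_1)/(3281 − 2903) = 3055.34/378 = 8.08 km.

8.08 km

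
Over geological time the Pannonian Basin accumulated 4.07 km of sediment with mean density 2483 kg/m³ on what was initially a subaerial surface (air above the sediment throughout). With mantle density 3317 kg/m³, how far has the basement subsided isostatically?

3.05 km

Subaerial load: s = t ρ_sed / ρ_m = 4.07 km × 2483/3317 = 3.05 km.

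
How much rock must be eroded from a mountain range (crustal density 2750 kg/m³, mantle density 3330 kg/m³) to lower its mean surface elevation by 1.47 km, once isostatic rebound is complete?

8.44 km

Net drop Δ = e − u = e − e ρ_c/ρ_m = e (ρ_m − ρ_c)/ρ_m.
e = Δ ρ_m/(ρ_m − ρ_c) = 1.47 km × 3330/580 = 8.44 km.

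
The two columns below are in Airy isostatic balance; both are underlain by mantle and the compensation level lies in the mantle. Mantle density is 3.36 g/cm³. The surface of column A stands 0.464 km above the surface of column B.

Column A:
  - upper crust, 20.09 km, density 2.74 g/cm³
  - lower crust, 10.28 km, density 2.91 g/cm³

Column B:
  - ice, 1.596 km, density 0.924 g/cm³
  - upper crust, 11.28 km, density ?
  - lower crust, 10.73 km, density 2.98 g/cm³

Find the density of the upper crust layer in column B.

2.69 g/cm³

Take the compensation level at the base of the deeper column (depth z_c below the surface of column A) and equate Σ ρ_i t_i down to z_c; mantle fills any gap and the z_c terms cancel.
Column A: 20.09×2.74 + 10.28×2.91 + (z_c − 30.37)×3.36
Column B: 0.464×0 + 1.596×0.924 + 11.28×ρ + 10.73×2.98 + (z_c − 0.464 − 23.606)×3.36
The z_c×3.36 term appears on both sides and cancels. Collect the known terms of each column as K = Σ(ρt)_known − 3.36 × (depth of known layers): K_A = 84.9614 − 3.36×30.37 = −17.0818; K_B = 33.450104 − 3.36×(0.464 + 23.606) = −47.425096.
Balance: K_A = K_B + 11.28×ρ, so ρ = (K_A − K_B)/11.28 = 30.3433/11.28 = 2.69 g/cm³.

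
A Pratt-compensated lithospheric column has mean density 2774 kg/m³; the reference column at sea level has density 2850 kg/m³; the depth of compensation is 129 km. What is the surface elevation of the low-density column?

ρ_ref D = ρ (D + h) → h = D (ρ_ref − ρ)/ρ.
h = 129 km × (2850 − 2774)/2774 = 3.53 km.

3.53 km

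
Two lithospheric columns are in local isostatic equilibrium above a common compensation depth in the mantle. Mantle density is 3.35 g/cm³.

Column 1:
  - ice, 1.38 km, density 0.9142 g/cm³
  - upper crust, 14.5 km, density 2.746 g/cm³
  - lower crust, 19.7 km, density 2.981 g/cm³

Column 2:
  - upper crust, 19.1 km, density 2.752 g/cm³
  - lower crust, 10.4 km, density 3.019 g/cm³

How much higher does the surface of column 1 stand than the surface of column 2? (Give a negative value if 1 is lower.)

1.35 km

For any compensation level in the mantle, the mantle terms cancel and isostasy reduces to e = (Σt_1 − Σt_2) − (Σ(ρt)_1 − Σ(ρt)_2) / ρ_m.
Σt_1 = 35.58 km; Σt_2 = 29.5 km; Σ(ρt)_1 = 99.804296; Σ(ρt)_2 = 83.9608 (in km·g/cm³).
e = (35.58 − 29.5) − (99.804296 − 83.9608) / 3.35 = 1.35 km.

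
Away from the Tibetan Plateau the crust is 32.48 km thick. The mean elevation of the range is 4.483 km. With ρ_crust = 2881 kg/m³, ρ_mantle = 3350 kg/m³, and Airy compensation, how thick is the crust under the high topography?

64.5 km

Root depth r = h ρ_c / (ρ_m − ρ_c) = 4.483 km × 2881 / 469 = 27.54 km.
Total thickness = T + h + r = 32.48 km + 4.483 km + 27.54 km = 64.5 km.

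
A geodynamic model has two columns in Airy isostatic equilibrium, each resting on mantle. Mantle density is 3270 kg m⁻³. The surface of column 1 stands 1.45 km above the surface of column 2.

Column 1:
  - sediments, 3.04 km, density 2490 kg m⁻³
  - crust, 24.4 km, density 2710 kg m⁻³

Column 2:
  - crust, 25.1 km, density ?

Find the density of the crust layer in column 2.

2820 kg m⁻³

Take the compensation level at the base of the deeper column (depth z_c below the surface of column 1) and equate Σ ρ_i t_i down to z_c; mantle fills any gap and the z_c terms cancel.
Column 1: 3.04×2490 + 24.4×2710 + (z_c − 27.44)×3270
Column 2: 1.45×0 + 25.1×ρ + (z_c − 1.45 − 25.1)×3270
The z_c×3270 term appears on both sides and cancels. Collect the known terms of each column as K = Σ(ρt)_known − 3270 × (depth of known layers): K_1 = 73693.6 − 3270×27.44 = −16035.2; K_2 = 0 − 3270×(1.45 + 25.1) = −86818.5.
Balance: K_1 = K_2 + 25.1×ρ, so ρ = (K_1 − K_2)/25.1 = 70783.3/25.1 = 2820 kg m⁻³.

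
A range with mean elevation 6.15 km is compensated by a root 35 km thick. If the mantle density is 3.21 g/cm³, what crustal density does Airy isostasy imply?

2.73 g/cm³

ρ_c h = (ρ_m − ρ_c) r → ρ_c (h + r) = ρ_m r → ρ_c = ρ_m r / (h + r).
ρ_c = 3.21 × 35 km / (6.15 km + 35 km) = 2.73 g/cm³.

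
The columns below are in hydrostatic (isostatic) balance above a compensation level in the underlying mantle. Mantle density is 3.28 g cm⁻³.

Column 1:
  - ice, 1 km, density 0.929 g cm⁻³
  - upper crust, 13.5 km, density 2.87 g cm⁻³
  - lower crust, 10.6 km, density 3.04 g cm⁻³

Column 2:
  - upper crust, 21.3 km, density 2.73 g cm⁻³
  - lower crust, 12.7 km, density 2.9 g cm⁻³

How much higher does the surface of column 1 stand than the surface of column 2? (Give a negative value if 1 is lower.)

−1.86 km

For any compensation level in the mantle, the mantle terms cancel and isostasy reduces to e = (Σt_1 − Σt_2) − (Σ(ρt)_1 − Σ(ρt)_2) / ρ_m.
Σt_1 = 25.1 km; Σt_2 = 34 km; Σ(ρt)_1 = 71.898; Σ(ρt)_2 = 94.979 (in km·g cm⁻³).
e = (25.1 − 34) − (71.898 − 94.979) / 3.28 = −1.86 km.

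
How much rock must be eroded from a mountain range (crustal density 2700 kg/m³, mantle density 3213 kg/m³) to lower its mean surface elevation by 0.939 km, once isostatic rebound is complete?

5.88 km

Net drop Δ = e − u = e − e ρ_c/ρ_m = e (ρ_m − ρ_c)/ρ_m.
e = Δ ρ_m/(ρ_m − ρ_c) = 0.939 km × 3213/513 = 5.88 km.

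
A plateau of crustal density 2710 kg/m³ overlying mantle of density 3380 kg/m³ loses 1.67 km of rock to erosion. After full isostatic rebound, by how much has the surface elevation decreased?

0.331 km

Rebound u = e ρ_c/ρ_m = 1.67 km × 2710/3380 = 1.339 km.
Net surface drop = e − u = 1.67 km − 1.339 km = e (ρ_m − ρ_c)/ρ_m = 0.331 km.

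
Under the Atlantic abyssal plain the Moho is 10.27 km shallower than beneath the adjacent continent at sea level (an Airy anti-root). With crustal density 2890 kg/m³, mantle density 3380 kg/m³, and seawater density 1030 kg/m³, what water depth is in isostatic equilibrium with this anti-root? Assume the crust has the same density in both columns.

Replacing a thickness d of crust by seawater at the top must be balanced by replacing crust with mantle at the base: d (ρ_c − ρ_w) = a (ρ_m − ρ_c).
d = a (ρ_m − ρ_c)/(ρ_c − ρ_w) = 10.27 km × 490/1860 = 2.71 km.

2.71 km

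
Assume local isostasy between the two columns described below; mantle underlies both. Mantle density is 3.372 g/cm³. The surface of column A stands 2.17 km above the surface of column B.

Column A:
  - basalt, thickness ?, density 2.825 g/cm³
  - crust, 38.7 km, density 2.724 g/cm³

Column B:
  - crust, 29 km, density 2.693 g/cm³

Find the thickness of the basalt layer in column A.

Take the compensation level at the base of the deeper column (depth z_c below the surface of column A) and equate Σ ρ_i t_i down to z_c; mantle fills any gap and the z_c terms cancel.
Column A: x×2.825 + 38.7×2.724 + (z_c − 38.7 − x)×3.372
Column B: 2.17×0 + 29×2.693 + (z_c − 2.17 − 29)×3.372
The z_c×3.372 term appears on both sides and cancels. Collect the known terms of each column as K = Σ(ρt)_known − 3.372 × (depth of known layers): K_A = 105.4188 − 3.372×38.7 = −25.0776; K_B = 78.097 − 3.372×(2.17 + 29) = −27.00824.
Balance: K_A − x×(3.372 − 2.825) = K_B, so x = (K_A − K_B)/(3.372 − 2.825) = 1.93064/0.547 = 3.53 km.

3.53 km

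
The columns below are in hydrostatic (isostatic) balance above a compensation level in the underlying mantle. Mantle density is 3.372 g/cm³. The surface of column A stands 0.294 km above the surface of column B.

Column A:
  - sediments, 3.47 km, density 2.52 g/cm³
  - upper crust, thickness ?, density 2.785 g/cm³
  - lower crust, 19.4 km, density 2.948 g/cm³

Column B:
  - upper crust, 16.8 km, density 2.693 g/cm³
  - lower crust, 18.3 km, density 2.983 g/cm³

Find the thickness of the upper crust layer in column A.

Take the compensation level at the base of the deeper column (depth z_c below the surface of column A) and equate Σ ρ_i t_i down to z_c; mantle fills any gap and the z_c terms cancel.
Column A: 3.47×2.52 + x×2.785 + 19.4×2.948 + (z_c − 22.87 − x)×3.372
Column B: 0.294×0 + 16.8×2.693 + 18.3×2.983 + (z_c − 0.294 − 35.1)×3.372
The z_c×3.372 term appears on both sides and cancels. Collect the known terms of each column as K = Σ(ρt)_known − 3.372 × (depth of known layers): K_A = 65.9356 − 3.372×22.87 = −11.18204; K_B = 99.8313 − 3.372×(0.294 + 35.1) = −19.517268.
Balance: K_A − x×(3.372 − 2.785) = K_B, so x = (K_A − K_B)/(3.372 − 2.785) = 8.33523/0.587 = 14.2 km.

14.2 km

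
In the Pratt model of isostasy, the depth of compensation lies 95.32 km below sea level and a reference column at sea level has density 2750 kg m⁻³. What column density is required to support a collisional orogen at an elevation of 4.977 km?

2610 kg m⁻³

Pratt balance: ρ_ref D = ρ (D + h).
ρ = ρ_ref D/(D + h) = 2750 × 95.32 km/(95.32 km + 4.977 km) = 2610 kg m⁻³.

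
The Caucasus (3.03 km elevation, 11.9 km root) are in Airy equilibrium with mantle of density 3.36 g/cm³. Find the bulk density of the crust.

ρ_c h = (ρ_m − ρ_c) r → ρ_c (h + r) = ρ_m r → ρ_c = ρ_m r / (h + r).
ρ_c = 3.36 × 11.9 km / (3.03 km + 11.9 km) = 2.68 g/cm³.

2.68 g/cm³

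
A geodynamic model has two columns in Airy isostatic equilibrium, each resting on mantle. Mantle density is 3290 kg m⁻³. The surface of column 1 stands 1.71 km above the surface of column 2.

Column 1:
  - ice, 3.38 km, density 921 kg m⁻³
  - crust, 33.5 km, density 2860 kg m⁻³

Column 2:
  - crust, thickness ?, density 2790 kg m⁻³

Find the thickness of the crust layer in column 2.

33.6 km

Take the compensation level at the base of the deeper column (depth z_c below the surface of column 1) and equate Σ ρ_i t_i down to z_c; mantle fills any gap and the z_c terms cancel.
Column 1: 3.38×921 + 33.5×2860 + (z_c − 36.88)×3290
Column 2: 1.71×0 + x×2790 + (z_c − 1.71 − 0 − x)×3290
The z_c×3290 term appears on both sides and cancels. Collect the known terms of each column as K = Σ(ρt)_known − 3290 × (depth of known layers): K_1 = 98922.98 − 3290×36.88 = −22412.22; K_2 = 0 − 3290×(1.71 + 0) = −5625.9.
Balance: K_1 = K_2 − x×(3290 − 2790), so x = (K_2 − K_1)/(3290 − 2790) = 16786.3/500 = 33.6 km.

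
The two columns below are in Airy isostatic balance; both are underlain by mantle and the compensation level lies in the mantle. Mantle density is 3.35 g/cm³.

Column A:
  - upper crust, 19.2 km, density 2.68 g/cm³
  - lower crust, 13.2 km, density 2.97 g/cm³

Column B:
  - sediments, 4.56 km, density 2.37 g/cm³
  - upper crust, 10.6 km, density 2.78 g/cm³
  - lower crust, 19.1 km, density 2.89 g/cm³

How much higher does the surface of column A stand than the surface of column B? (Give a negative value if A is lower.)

For any compensation level in the mantle, the mantle terms cancel and isostasy reduces to e = (Σt_A − Σt_B) − (Σ(ρt)_A − Σ(ρt)_B) / ρ_m.
Σt_A = 32.4 km; Σt_B = 34.26 km; Σ(ρt)_A = 90.66; Σ(ρt)_B = 95.4742 (in km·g/cm³).
e = (32.4 − 34.26) − (90.66 − 95.4742) / 3.35 = −0.423 km.

−0.423 km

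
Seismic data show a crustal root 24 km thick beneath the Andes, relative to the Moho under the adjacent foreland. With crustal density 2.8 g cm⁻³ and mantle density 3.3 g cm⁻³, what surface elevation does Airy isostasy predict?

4.29 km

By Archimedes' principle applied to the lithosphere: ρ_c h = (ρ_m − ρ_c) r.
h = r (ρ_m − ρ_c) / ρ_c = 24 km × (3.3 − 2.8) / 2.8 = 4.29 km.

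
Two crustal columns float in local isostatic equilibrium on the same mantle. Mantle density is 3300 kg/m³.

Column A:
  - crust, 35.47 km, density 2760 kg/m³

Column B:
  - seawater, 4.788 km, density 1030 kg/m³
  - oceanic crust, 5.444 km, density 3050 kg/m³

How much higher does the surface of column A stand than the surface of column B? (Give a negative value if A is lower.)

For any compensation level in the mantle, the mantle terms cancel and isostasy reduces to e = (Σt_A − Σt_B) − (Σ(ρt)_A − Σ(ρt)_B) / ρ_m.
Σt_A = 35.47 km; Σt_B = 10.232 km; Σ(ρt)_A = 97897.2; Σ(ρt)_B = 21535.84 (in km·kg/m³).
e = (35.47 − 10.232) − (97897.2 − 21535.84) / 3300 = 2.1 km.

2.1 km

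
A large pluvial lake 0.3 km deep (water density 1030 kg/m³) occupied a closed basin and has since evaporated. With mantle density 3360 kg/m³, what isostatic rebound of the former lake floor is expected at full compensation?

0.092 km

u = d ρ_w/ρ_m = 0.3 km × 1030/3360 = 0.092 km.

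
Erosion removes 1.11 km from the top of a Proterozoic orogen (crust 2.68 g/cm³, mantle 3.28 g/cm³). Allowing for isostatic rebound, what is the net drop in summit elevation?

0.203 km

Rebound u = e ρ_c/ρ_m = 1.11 km × 2.68/3.28 = 0.907 km.
Net surface drop = e − u = 1.11 km − 0.907 km = e (ρ_m − ρ_c)/ρ_m = 0.203 km.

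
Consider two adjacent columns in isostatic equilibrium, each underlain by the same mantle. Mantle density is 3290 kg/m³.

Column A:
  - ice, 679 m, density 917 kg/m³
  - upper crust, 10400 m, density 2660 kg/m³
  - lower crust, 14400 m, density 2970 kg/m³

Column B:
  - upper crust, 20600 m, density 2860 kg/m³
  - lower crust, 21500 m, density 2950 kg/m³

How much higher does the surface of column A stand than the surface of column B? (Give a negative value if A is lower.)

For any compensation level in the mantle, the mantle terms cancel and isostasy reduces to e = (Σt_A − Σt_B) − (Σ(ρt)_A − Σ(ρt)_B) / ρ_m.
Σt_A = 25479 m; Σt_B = 42100 m; Σ(ρt)_A = 71054643; Σ(ρt)_B = 122341000 (in m·kg/m³).
e = (25479 − 42100) − (71054643 − 122341000) / 3290 = −1030 m.

−1030 m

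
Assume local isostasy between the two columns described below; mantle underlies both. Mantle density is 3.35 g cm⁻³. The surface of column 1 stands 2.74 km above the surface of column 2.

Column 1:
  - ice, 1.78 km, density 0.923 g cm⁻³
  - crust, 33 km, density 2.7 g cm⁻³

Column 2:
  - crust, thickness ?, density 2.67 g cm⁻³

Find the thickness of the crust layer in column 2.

Take the compensation level at the base of the deeper column (depth z_c below the surface of column 1) and equate Σ ρ_i t_i down to z_c; mantle fills any gap and the z_c terms cancel.
Column 1: 1.78×0.923 + 33×2.7 + (z_c − 34.78)×3.35
Column 2: 2.74×0 + x×2.67 + (z_c − 2.74 − 0 − x)×3.35
The z_c×3.35 term appears on both sides and cancels. Collect the known terms of each column as K = Σ(ρt)_known − 3.35 × (depth of known layers): K_1 = 90.74294 − 3.35×34.78 = −25.77006; K_2 = 0 − 3.35×(2.74 + 0) = −9.179.
Balance: K_1 = K_2 − x×(3.35 − 2.67), so x = (K_2 − K_1)/(3.35 − 2.67) = 16.5911/0.68 = 24.4 km.

24.4 km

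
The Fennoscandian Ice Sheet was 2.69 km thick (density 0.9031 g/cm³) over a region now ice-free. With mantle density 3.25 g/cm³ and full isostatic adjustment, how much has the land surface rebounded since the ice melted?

0.747 km

Removing the load lets mantle flow back in; uplift u satisfies ρ_ice t = ρ_m u.
u = t ρ_ice/ρ_m = 2.69 km × 0.9031/3.25 = 0.747 km.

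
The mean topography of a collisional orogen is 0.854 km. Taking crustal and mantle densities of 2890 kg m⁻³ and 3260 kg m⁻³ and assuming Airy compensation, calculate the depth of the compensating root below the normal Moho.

6.67 km

Balancing pressure at the compensation depth: the weight of the topography is balanced by the buoyancy of the root, ρ_c h = (ρ_m − ρ_c) r.
r = h · ρ_c / (ρ_m − ρ_c) = 0.854 km × 2890 / (3260 − 2890) = 6.67 km.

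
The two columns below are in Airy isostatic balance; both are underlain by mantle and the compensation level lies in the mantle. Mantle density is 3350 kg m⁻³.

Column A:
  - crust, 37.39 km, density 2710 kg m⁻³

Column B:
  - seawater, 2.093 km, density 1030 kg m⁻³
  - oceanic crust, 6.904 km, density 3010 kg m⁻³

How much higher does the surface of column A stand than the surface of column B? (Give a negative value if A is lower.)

4.99 km

For any compensation level in the mantle, the mantle terms cancel and isostasy reduces to e = (Σt_A − Σt_B) − (Σ(ρt)_A − Σ(ρt)_B) / ρ_m.
Σt_A = 37.39 km; Σt_B = 8.997 km; Σ(ρt)_A = 101326.9; Σ(ρt)_B = 22936.83 (in km·kg m⁻³).
e = (37.39 − 8.997) − (101326.9 − 22936.83) / 3350 = 4.99 km.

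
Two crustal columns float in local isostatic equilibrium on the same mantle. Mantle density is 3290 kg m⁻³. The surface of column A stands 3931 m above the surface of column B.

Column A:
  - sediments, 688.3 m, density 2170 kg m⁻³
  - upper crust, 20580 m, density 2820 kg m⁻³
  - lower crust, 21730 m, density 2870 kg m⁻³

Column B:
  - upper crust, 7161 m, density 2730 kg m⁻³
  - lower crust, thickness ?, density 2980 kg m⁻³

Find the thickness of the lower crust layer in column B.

Take the compensation level at the base of the deeper column (depth z_c below the surface of column A) and equate Σ ρ_i t_i down to z_c; mantle fills any gap and the z_c terms cancel.
Column A: 688.3×2170 + 20580×2820 + 21730×2870 + (z_c − 42998.3)×3290
Column B: 3931×0 + 7161×2730 + x×2980 + (z_c − 3931 − 7161 − x)×3290
The z_c×3290 term appears on both sides and cancels. Collect the known terms of each column as K = Σ(ρt)_known − 3290 × (depth of known layers): K_A = 121894311 − 3290×42998.3 = −19570096; K_B = 19549530 − 3290×(3931 + 7161) = −16943150.
Balance: K_A = K_B − x×(3290 − 2980), so x = (K_B − K_A)/(3290 − 2980) = 2626950/310 = 8470 m.

8470 m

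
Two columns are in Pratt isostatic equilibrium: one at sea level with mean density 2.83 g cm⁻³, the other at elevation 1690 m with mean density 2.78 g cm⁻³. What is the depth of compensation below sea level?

ρ_ref D = ρ (D + h) → D (ρ_ref − ρ) = ρ h.
D = ρ h/(ρ_ref − ρ) = 2.78 × 1690 m/(2.83 − 2.78) = 94000 m.

94000 m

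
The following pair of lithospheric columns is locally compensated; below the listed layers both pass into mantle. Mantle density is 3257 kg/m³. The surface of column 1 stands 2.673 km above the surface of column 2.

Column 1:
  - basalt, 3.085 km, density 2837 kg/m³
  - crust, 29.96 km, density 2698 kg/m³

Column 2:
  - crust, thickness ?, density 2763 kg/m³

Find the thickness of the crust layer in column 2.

Take the compensation level at the base of the deeper column (depth z_c below the surface of column 1) and equate Σ ρ_i t_i down to z_c; mantle fills any gap and the z_c terms cancel.
Column 1: 3.085×2837 + 29.96×2698 + (z_c − 33.045)×3257
Column 2: 2.673×0 + x×2763 + (z_c − 2.673 − 0 − x)×3257
The z_c×3257 term appears on both sides and cancels. Collect the known terms of each column as K = Σ(ρt)_known − 3257 × (depth of known layers): K_1 = 89584.225 − 3257×33.045 = −18043.34; K_2 = 0 − 3257×(2.673 + 0) = −8705.961.
Balance: K_1 = K_2 − x×(3257 − 2763), so x = (K_2 − K_1)/(3257 − 2763) = 9337.38/494 = 18.9 km.

18.9 km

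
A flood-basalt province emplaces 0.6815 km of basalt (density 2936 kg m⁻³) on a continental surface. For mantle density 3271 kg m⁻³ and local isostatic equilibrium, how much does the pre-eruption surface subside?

Subaerial loading: s = t ρ_load / ρ_m.
s = 0.6815 km × 2936/3271 = 0.612 km.

0.612 km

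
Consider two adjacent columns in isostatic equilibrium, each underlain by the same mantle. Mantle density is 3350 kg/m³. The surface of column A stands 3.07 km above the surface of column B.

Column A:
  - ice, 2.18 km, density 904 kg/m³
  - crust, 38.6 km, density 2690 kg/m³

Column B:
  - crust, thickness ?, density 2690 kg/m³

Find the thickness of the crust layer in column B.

Take the compensation level at the base of the deeper column (depth z_c below the surface of column A) and equate Σ ρ_i t_i down to z_c; mantle fills any gap and the z_c terms cancel.
Column A: 2.18×904 + 38.6×2690 + (z_c − 40.78)×3350
Column B: 3.07×0 + x×2690 + (z_c − 3.07 − 0 − x)×3350
The z_c×3350 term appears on both sides and cancels. Collect the known terms of each column as K = Σ(ρt)_known − 3350 × (depth of known layers): K_A = 105804.72 − 3350×40.78 = −30808.28; K_B = 0 − 3350×(3.07 + 0) = −10284.5.
Balance: K_A = K_B − x×(3350 − 2690), so x = (K_B − K_A)/(3350 − 2690) = 20523.8/660 = 31.1 km.

31.1 km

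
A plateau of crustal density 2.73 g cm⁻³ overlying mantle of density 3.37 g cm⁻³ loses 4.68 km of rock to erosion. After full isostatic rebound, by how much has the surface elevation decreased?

0.889 km

Rebound u = e ρ_c/ρ_m = 4.68 km × 2.73/3.37 = 3.791 km.
Net surface drop = e − u = 4.68 km − 3.791 km = e (ρ_m − ρ_c)/ρ_m = 0.889 km.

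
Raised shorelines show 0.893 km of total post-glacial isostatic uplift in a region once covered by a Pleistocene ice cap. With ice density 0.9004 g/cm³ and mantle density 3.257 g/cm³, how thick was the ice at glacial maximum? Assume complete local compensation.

u = t ρ_ice/ρ_m → t = u ρ_m/ρ_ice = 0.893 km × 3.257/0.9004 = 3.23 km.

3.23 km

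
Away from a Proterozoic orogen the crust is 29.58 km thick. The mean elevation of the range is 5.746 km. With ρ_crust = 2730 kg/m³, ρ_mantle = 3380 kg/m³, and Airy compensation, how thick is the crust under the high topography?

Root depth r = h ρ_c / (ρ_m − ρ_c) = 5.746 km × 2730 / 650 = 24.13 km.
Total thickness = T + h + r = 29.58 km + 5.746 km + 24.13 km = 59.5 km.

59.5 km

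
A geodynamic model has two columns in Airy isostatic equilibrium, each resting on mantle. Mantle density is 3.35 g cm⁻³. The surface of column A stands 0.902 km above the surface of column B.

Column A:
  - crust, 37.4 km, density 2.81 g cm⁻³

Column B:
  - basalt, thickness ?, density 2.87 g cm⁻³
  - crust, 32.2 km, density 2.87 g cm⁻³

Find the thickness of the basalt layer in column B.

3.58 km

Take the compensation level at the base of the deeper column (depth z_c below the surface of column A) and equate Σ ρ_i t_i down to z_c; mantle fills any gap and the z_c terms cancel.
Column A: 37.4×2.81 + (z_c − 37.4)×3.35
Column B: 0.902×0 + x×2.87 + 32.2×2.87 + (z_c − 0.902 − 32.2 − x)×3.35
The z_c×3.35 term appears on both sides and cancels. Collect the known terms of each column as K = Σ(ρt)_known − 3.35 × (depth of known layers): K_A = 105.094 − 3.35×37.4 = −20.196; K_B = 92.414 − 3.35×(0.902 + 32.2) = −18.4777.
Balance: K_A = K_B − x×(3.35 − 2.87), so x = (K_B − K_A)/(3.35 − 2.87) = 1.7183/0.48 = 3.58 km.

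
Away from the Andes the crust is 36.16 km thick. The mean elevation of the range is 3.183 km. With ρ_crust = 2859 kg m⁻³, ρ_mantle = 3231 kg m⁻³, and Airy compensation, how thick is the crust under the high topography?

63.8 km

Root depth r = h ρ_c / (ρ_m − ρ_c) = 3.183 km × 2859 / 372 = 24.46 km.
Total thickness = T + h + r = 36.16 km + 3.183 km + 24.46 km = 63.8 km.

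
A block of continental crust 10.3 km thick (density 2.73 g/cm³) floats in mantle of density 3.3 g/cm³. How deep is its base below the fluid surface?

Draft d = t ρ_obj/ρ_fluid = 10.3 km × 2.73/3.3 = 8.52 km.

8.52 km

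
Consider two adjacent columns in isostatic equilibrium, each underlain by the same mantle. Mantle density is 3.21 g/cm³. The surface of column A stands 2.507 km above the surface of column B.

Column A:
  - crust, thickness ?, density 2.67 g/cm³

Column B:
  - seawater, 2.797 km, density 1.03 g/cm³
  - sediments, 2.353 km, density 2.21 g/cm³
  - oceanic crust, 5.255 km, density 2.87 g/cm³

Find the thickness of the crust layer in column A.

Take the compensation level at the base of the deeper column (depth z_c below the surface of column A) and equate Σ ρ_i t_i down to z_c; mantle fills any gap and the z_c terms cancel.
Column A: x×2.67 + (z_c − 0 − x)×3.21
Column B: 2.507×0 + 2.797×1.03 + 2.353×2.21 + 5.255×2.87 + (z_c − 2.507 − 10.405)×3.21
The z_c×3.21 term appears on both sides and cancels. Collect the known terms of each column as K = Σ(ρt)_known − 3.21 × (depth of known layers): K_A = 0 − 3.21×0 = 0; K_B = 23.16289 − 3.21×(2.507 + 10.405) = −18.28463.
Balance: K_A − x×(3.21 − 2.67) = K_B, so x = (K_A − K_B)/(3.21 − 2.67) = 18.2846/0.54 = 33.9 km.

33.9 km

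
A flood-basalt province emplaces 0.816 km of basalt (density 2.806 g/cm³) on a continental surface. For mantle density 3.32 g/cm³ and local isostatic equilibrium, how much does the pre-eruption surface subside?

0.69 km

Subaerial loading: s = t ρ_load / ρ_m.
s = 0.816 km × 2.806/3.32 = 0.69 km.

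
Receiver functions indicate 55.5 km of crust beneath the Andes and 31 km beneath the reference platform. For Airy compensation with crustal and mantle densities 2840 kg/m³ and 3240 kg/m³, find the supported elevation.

Excess crust Δ = 55.5 km − 31 km = 24.5 km, split between elevation h and root r with h + r = Δ.
Airy balance ρ_c h = (ρ_m − ρ_c) r gives r = h ρ_c/(ρ_m − ρ_c), so h (1 + ρ_c/(ρ_m − ρ_c)) = Δ, i.e. h = Δ (ρ_m − ρ_c)/ρ_m.
h = 24.5 km × 400/3240 = 3.02 km.

3.02 km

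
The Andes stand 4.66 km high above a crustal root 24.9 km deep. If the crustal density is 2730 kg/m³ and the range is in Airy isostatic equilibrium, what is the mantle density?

3240 kg/m³

Airy balance: ρ_c h = (ρ_m − ρ_c) r → ρ_m = ρ_c (1 + h/r).
ρ_m = 2730 × (1 + 4.66 km/24.9 km) = 3240 kg/m³.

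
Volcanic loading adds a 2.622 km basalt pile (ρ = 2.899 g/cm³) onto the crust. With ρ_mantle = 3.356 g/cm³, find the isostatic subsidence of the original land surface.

Subaerial loading: s = t ρ_load / ρ_m.
s = 2.622 km × 2.899/3.356 = 2.26 km.

2.26 km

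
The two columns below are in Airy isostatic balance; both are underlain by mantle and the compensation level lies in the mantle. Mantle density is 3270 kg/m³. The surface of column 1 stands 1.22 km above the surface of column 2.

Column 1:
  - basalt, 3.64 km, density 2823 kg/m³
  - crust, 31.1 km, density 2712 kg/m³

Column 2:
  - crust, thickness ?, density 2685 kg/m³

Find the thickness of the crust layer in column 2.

Take the compensation level at the base of the deeper column (depth z_c below the surface of column 1) and equate Σ ρ_i t_i down to z_c; mantle fills any gap and the z_c terms cancel.
Column 1: 3.64×2823 + 31.1×2712 + (z_c − 34.74)×3270
Column 2: 1.22×0 + x×2685 + (z_c − 1.22 − 0 − x)×3270
The z_c×3270 term appears on both sides and cancels. Collect the known terms of each column as K = Σ(ρt)_known − 3270 × (depth of known layers): K_1 = 94618.92 − 3270×34.74 = −18980.88; K_2 = 0 − 3270×(1.22 + 0) = −3989.4.
Balance: K_1 = K_2 − x×(3270 − 2685), so x = (K_2 − K_1)/(3270 − 2685) = 14991.5/585 = 25.6 km.

25.6 km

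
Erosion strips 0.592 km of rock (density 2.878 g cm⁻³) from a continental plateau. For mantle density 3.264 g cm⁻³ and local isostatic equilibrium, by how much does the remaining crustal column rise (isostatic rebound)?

0.522 km

Unloading: uplift u = e ρ_c/ρ_m = 0.592 km × 2.878/3.264 = 0.522 km.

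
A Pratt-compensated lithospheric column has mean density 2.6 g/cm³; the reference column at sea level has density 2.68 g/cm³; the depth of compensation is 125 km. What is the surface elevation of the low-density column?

3.85 km

ρ_ref D = ρ (D + h) → h = D (ρ_ref − ρ)/ρ.
h = 125 km × (2.68 − 2.6)/2.6 = 3.85 km.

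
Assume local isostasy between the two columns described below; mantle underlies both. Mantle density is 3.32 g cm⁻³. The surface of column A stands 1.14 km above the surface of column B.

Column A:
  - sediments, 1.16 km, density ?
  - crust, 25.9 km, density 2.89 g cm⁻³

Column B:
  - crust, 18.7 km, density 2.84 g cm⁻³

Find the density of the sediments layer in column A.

1.92 g cm⁻³

Take the compensation level at the base of the deeper column (depth z_c below the surface of column A) and equate Σ ρ_i t_i down to z_c; mantle fills any gap and the z_c terms cancel.
Column A: 1.16×ρ + 25.9×2.89 + (z_c − 27.06)×3.32
Column B: 1.14×0 + 18.7×2.84 + (z_c − 1.14 − 18.7)×3.32
The z_c×3.32 term appears on both sides and cancels. Collect the known terms of each column as K = Σ(ρt)_known − 3.32 × (depth of known layers): K_A = 74.851 − 3.32×27.06 = −14.9882; K_B = 53.108 − 3.32×(1.14 + 18.7) = −12.7608.
Balance: K_A + 1.16×ρ = K_B, so ρ = (K_B − K_A)/1.16 = 2.2274/1.16 = 1.92 g cm⁻³.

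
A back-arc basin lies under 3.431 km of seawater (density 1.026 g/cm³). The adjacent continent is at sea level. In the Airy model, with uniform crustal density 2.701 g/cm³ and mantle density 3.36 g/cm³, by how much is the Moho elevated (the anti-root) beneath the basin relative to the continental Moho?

For local isostatic compensation: replacing crust with seawater at the top is compensated by replacing crust with mantle at the base: d (ρ_c − ρ_w) = a (ρ_m − ρ_c).
a = d (ρ_c − ρ_w)/(ρ_m − ρ_c) = 3.431 km × 1.675/0.659 = 8.72 km.

8.72 km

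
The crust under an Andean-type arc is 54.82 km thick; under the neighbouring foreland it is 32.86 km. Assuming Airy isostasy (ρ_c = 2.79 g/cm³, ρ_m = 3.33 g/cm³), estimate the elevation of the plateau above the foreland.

Excess crust Δ = 54.82 km − 32.86 km = 21.96 km, split between elevation h and root r with h + r = Δ.
Airy balance ρ_c h = (ρ_m − ρ_c) r gives r = h ρ_c/(ρ_m − ρ_c), so h (1 + ρ_c/(ρ_m − ρ_c)) = Δ, i.e. h = Δ (ρ_m − ρ_c)/ρ_m.
h = 21.96 km × 0.54/3.33 = 3.56 km.

3.56 km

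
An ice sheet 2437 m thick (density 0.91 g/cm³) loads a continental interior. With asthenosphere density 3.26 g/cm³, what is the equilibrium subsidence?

680 m

By Archimedes' principle applied to the lithosphere: the ice load ρ_ice t is balanced by mantle displaced below, ρ_m s.
s = t ρ_ice / ρ_m = 2437 m × 0.91/3.26 = 680 m.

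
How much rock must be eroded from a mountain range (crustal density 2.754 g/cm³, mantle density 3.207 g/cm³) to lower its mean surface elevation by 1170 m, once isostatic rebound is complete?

8280 m

Net drop Δ = e − u = e − e ρ_c/ρ_m = e (ρ_m − ρ_c)/ρ_m.
e = Δ ρ_m/(ρ_m − ρ_c) = 1170 m × 3.207/0.453 = 8280 m.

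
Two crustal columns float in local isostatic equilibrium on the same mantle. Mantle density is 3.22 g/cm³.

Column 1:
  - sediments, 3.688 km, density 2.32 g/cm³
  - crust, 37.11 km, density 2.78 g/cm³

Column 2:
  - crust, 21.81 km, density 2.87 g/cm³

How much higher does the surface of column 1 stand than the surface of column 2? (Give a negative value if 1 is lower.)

3.73 km

For any compensation level in the mantle, the mantle terms cancel and isostasy reduces to e = (Σt_1 − Σt_2) − (Σ(ρt)_1 − Σ(ρt)_2) / ρ_m.
Σt_1 = 40.798 km; Σt_2 = 21.81 km; Σ(ρt)_1 = 111.72196; Σ(ρt)_2 = 62.5947 (in km·g/cm³).
e = (40.798 − 21.81) − (111.72196 − 62.5947) / 3.22 = 3.73 km.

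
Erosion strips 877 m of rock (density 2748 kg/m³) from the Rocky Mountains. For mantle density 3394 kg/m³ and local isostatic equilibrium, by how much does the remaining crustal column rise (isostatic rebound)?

710 m

Unloading: uplift u = e ρ_c/ρ_m = 877 m × 2748/3394 = 710 m.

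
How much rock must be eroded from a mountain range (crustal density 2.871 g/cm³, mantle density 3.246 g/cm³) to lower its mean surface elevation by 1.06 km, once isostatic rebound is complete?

Net drop Δ = e − u = e − e ρ_c/ρ_m = e (ρ_m − ρ_c)/ρ_m.
e = Δ ρ_m/(ρ_m − ρ_c) = 1.06 km × 3.246/0.375 = 9.18 km.

9.18 km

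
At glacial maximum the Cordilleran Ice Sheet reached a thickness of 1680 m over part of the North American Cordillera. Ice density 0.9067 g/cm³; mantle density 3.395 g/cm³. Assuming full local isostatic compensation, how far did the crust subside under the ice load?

449 m

Balancing pressure at the compensation depth: the ice load ρ_ice t is balanced by mantle displaced below, ρ_m s.
s = t ρ_ice / ρ_m = 1680 m × 0.9067/3.395 = 449 m.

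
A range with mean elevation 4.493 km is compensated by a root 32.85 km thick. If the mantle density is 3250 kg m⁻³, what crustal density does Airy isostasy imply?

2860 kg m⁻³

ρ_c h = (ρ_m − ρ_c) r → ρ_c (h + r) = ρ_m r → ρ_c = ρ_m r / (h + r).
ρ_c = 3250 × 32.85 km / (4.493 km + 32.85 km) = 2860 kg m⁻³.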